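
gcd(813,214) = 1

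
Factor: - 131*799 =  - 17^1*47^1  *131^1 = - 104669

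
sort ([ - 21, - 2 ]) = [ - 21,-2]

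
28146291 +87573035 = 115719326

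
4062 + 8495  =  12557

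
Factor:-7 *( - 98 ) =686 = 2^1*7^3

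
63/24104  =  63/24104 = 0.00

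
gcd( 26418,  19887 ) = 21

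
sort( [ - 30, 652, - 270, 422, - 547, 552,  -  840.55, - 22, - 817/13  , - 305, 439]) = [ - 840.55, - 547, - 305, - 270,-817/13,-30, - 22, 422,439, 552 , 652]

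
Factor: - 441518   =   - 2^1*7^1*11^1*47^1*61^1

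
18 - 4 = 14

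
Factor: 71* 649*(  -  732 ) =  - 33729828= -2^2 * 3^1* 11^1*59^1*61^1*71^1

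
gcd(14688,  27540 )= 1836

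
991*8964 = 8883324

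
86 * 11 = 946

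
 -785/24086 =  - 1 + 23301/24086 = - 0.03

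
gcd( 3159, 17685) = 27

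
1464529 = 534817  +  929712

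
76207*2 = 152414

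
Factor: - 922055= - 5^1*29^1*6359^1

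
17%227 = 17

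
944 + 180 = 1124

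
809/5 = 809/5 = 161.80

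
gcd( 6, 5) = 1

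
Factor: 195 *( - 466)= - 90870 = -2^1*3^1*5^1*13^1*233^1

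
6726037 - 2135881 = 4590156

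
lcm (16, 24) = 48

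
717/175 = 717/175 =4.10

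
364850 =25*14594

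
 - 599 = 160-759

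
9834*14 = 137676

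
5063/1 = 5063=5063.00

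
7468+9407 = 16875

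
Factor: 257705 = 5^1* 7^1*37^1*199^1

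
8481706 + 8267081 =16748787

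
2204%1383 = 821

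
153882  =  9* 17098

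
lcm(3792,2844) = 11376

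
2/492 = 1/246 = 0.00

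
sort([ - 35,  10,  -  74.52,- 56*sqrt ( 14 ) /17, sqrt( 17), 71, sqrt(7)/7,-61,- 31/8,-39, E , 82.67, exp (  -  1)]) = [ - 74.52, - 61, - 39, - 35,-56*sqrt( 14)/17, - 31/8,exp(-1),sqrt(7) /7, E, sqrt( 17 ),10,71,82.67 ] 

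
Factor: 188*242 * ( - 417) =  -18971832  =  - 2^3*3^1*11^2*47^1*139^1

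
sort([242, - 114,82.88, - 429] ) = [ - 429,  -  114 , 82.88, 242]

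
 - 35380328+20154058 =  - 15226270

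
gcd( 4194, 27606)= 6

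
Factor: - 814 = -2^1*11^1*37^1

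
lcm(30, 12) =60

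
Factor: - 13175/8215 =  - 85/53 = -5^1*17^1*53^( - 1 )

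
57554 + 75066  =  132620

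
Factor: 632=2^3*79^1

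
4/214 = 2/107 = 0.02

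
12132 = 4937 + 7195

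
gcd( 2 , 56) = 2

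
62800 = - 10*( - 6280) 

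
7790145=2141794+5648351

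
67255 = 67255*1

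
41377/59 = 41377/59 =701.31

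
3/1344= 1/448 = 0.00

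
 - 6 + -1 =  - 7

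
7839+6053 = 13892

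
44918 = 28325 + 16593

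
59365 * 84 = 4986660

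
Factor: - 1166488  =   - 2^3*  139^1*1049^1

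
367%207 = 160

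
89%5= 4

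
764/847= 764/847   =  0.90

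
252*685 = 172620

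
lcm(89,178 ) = 178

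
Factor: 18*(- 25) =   -  2^1*3^2* 5^2 = - 450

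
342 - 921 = -579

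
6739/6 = 6739/6 = 1123.17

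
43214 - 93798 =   -  50584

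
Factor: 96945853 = 41^1*311^1 *7603^1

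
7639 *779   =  5950781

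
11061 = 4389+6672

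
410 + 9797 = 10207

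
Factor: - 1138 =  - 2^1*569^1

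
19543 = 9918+9625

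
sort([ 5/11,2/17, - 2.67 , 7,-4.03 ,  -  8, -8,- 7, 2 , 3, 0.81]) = [ - 8, - 8, - 7,  -  4.03, - 2.67,2/17,5/11, 0.81,2, 3,7]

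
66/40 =1+13/20 = 1.65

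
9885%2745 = 1650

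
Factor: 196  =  2^2*7^2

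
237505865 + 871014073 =1108519938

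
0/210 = 0 = 0.00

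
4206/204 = 701/34 = 20.62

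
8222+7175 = 15397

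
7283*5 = 36415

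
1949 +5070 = 7019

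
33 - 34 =-1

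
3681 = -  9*( - 409)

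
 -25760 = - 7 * 3680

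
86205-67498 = 18707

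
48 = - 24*( - 2)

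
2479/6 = 2479/6 =413.17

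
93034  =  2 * 46517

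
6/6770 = 3/3385 = 0.00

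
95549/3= 31849 + 2/3 =31849.67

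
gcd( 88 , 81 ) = 1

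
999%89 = 20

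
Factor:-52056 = -2^3 * 3^3*241^1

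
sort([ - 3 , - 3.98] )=[  -  3.98, - 3] 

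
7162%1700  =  362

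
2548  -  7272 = -4724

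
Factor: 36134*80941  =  2^1*7^2*29^1*31^1*89^1*373^1 = 2924722094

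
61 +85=146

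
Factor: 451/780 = 2^( -2)*3^( - 1) *5^( - 1) * 11^1* 13^ ( -1) * 41^1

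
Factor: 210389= 61^1*3449^1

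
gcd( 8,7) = 1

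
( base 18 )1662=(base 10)7886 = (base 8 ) 17316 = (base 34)6RW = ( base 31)86c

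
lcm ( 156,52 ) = 156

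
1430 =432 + 998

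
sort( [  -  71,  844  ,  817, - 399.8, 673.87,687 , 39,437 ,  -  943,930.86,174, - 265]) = [ - 943,-399.8 ,  -  265, - 71,39, 174,437,673.87,687  ,  817, 844,930.86]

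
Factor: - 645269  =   - 17^1*37957^1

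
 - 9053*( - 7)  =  63371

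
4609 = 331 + 4278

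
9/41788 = 9/41788 = 0.00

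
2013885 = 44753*45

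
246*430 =105780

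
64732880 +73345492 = 138078372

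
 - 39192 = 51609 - 90801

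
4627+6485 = 11112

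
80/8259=80/8259  =  0.01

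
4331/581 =7+ 264/581 =7.45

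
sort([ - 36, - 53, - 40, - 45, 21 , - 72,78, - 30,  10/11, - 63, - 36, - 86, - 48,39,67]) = [-86, -72, - 63 ,-53, - 48, - 45, - 40, - 36, - 36 ,  -  30, 10/11, 21,39,  67,78 ]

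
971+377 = 1348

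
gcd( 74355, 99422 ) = 1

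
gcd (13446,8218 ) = 2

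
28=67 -39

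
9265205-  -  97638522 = 106903727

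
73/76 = 73/76= 0.96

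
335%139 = 57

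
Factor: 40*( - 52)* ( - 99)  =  205920 = 2^5*3^2*5^1*11^1*13^1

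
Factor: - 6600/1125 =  - 88/15  =  - 2^3*3^ ( - 1)*5^(- 1 )*11^1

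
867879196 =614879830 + 252999366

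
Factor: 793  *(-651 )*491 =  - 253475313 = -  3^1*7^1*13^1*31^1  *61^1*491^1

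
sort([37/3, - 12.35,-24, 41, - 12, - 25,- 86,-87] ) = [ - 87, - 86, - 25, - 24, -12.35, - 12, 37/3,41 ]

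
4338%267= 66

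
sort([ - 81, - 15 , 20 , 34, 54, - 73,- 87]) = [  -  87, - 81, - 73, - 15, 20, 34, 54]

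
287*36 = 10332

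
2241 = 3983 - 1742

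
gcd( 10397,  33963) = 1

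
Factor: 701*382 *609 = 2^1 * 3^1 * 7^1 * 29^1*191^1*701^1 = 163079238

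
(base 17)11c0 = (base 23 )a51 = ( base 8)12436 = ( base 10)5406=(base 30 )606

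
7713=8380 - 667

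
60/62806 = 30/31403 = 0.00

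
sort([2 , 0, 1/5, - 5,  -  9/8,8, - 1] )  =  [ - 5, - 9/8, - 1, 0,  1/5,2,8 ] 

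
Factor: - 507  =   - 3^1*13^2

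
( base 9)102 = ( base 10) 83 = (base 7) 146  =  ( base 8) 123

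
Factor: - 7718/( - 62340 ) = 2^( - 1)*3^(-1)*5^( - 1) * 17^1 * 227^1*1039^( - 1) = 3859/31170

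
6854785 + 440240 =7295025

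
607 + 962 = 1569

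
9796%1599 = 202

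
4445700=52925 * 84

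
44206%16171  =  11864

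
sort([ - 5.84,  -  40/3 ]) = [ - 40/3, - 5.84 ] 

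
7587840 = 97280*78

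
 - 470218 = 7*( -67174)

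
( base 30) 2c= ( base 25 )2m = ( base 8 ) 110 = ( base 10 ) 72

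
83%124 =83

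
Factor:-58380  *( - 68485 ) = 2^2*3^1 * 5^2*7^1*139^1*13697^1 = 3998154300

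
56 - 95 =  -  39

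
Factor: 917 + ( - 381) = 2^3*67^1  =  536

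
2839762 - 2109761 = 730001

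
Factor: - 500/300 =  - 3^( - 1)*5^1 = - 5/3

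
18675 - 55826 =-37151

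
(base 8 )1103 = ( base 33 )HI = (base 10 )579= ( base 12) 403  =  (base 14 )2D5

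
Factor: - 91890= - 2^1 * 3^2*5^1*1021^1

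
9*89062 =801558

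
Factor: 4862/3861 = 2^1*3^( - 3 )*17^1 = 34/27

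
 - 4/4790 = -2/2395 = - 0.00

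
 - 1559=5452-7011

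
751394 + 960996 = 1712390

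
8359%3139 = 2081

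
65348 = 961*68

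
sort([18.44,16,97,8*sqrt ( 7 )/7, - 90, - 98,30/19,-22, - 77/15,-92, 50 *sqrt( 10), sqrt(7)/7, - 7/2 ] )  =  [ - 98, - 92, - 90,-22, - 77/15, - 7/2, sqrt( 7)/7,30/19, 8*sqrt( 7)/7, 16, 18.44,97, 50*sqrt( 10)]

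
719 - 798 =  - 79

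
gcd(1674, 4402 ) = 62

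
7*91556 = 640892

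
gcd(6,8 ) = 2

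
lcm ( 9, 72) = 72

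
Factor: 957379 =101^1*9479^1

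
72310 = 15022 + 57288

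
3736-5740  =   - 2004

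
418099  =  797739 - 379640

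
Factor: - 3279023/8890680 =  - 2^( - 3 )*3^(- 1 )*5^(  -  1)*11^1*43^( - 1)*1723^( - 1)*298093^1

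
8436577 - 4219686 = 4216891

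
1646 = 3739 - 2093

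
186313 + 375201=561514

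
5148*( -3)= - 15444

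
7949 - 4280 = 3669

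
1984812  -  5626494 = - 3641682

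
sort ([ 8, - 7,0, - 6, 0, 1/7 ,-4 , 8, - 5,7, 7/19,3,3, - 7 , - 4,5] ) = [- 7, -7,-6, - 5,-4 ,  -  4, 0 , 0,1/7,7/19, 3, 3,5, 7, 8 , 8] 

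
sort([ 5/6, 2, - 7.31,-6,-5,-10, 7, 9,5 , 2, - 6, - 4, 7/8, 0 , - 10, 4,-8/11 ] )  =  [ - 10, - 10, - 7.31, - 6  , - 6,- 5, - 4, - 8/11,0, 5/6,7/8, 2 , 2, 4 , 5 , 7,  9]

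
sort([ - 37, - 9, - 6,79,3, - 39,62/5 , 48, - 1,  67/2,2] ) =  [ - 39, - 37,-9,  -  6, - 1,2,3  ,  62/5,67/2,48,79 ]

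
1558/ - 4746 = - 1 + 1594/2373 = - 0.33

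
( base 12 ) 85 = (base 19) 56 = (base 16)65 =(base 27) 3k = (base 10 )101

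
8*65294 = 522352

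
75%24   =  3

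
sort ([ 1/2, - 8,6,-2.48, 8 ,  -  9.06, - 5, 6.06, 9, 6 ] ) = [ - 9.06 , - 8, - 5, - 2.48,1/2,6,6, 6.06,8,  9]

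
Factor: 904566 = 2^1*3^1*13^1*11597^1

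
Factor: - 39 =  - 3^1*13^1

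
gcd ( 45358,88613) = 1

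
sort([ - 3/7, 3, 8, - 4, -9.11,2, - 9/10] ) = [ - 9.11, - 4, - 9/10, - 3/7, 2 , 3, 8] 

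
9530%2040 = 1370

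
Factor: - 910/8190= - 3^( - 2 ) = - 1/9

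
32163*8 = 257304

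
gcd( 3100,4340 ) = 620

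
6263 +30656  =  36919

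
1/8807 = 1/8807 = 0.00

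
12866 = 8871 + 3995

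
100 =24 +76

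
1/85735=1/85735 = 0.00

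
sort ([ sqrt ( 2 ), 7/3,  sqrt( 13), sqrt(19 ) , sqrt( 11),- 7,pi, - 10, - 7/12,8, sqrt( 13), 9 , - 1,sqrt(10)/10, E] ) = [  -  10, - 7, -1,  -  7/12, sqrt(10 )/10  ,  sqrt ( 2 ), 7/3, E , pi,sqrt( 11), sqrt( 13), sqrt ( 13 ), sqrt ( 19),8, 9]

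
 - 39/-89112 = 13/29704 =0.00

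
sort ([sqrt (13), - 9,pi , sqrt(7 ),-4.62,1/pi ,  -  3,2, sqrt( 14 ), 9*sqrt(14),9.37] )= [- 9,-4.62, - 3, 1/pi , 2  ,  sqrt ( 7),pi,sqrt(13),sqrt( 14),9.37,9*sqrt(14)]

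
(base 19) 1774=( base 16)2533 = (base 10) 9523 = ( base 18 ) 1B71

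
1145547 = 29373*39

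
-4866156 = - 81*60076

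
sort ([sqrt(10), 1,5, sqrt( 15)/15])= [ sqrt ( 15)/15,  1, sqrt(10 ), 5]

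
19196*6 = 115176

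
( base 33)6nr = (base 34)6ba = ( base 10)7320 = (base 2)1110010011000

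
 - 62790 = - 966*65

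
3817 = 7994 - 4177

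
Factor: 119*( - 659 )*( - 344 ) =2^3*7^1 * 17^1*43^1*659^1 = 26976824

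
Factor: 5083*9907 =50357281 = 13^1*17^1 * 23^1*9907^1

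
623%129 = 107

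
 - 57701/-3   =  57701/3 = 19233.67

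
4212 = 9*468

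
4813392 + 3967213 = 8780605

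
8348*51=425748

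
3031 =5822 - 2791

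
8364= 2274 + 6090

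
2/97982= 1/48991 = 0.00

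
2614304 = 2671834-57530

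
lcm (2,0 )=0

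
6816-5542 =1274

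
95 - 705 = -610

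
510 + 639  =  1149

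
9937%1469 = 1123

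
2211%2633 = 2211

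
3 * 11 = 33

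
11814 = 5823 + 5991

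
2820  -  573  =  2247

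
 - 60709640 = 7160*( -8479 )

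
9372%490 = 62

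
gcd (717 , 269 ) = 1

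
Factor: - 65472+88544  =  2^5*7^1*103^1 = 23072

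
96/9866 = 48/4933= 0.01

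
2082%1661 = 421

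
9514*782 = 7439948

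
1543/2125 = 1543/2125 = 0.73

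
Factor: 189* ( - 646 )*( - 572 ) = 69837768 = 2^3*3^3*7^1*11^1*13^1*17^1*19^1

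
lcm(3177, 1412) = 12708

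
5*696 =3480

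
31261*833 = 26040413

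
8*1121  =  8968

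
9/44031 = 3/14677  =  0.00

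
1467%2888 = 1467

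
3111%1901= 1210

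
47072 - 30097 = 16975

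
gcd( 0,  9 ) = 9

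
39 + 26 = 65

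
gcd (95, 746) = 1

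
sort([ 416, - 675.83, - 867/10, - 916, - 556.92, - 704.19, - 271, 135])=[ - 916, - 704.19, - 675.83, - 556.92, - 271, - 867/10, 135, 416 ] 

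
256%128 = 0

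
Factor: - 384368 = -2^4*24023^1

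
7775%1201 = 569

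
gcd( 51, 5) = 1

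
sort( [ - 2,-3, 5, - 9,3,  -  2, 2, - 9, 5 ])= [ - 9, - 9, - 3 , - 2,  -  2 , 2,3 , 5,5]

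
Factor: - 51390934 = -2^1*7^1*19^1 *43^1*4493^1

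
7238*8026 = 58092188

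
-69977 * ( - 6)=419862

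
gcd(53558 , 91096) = 2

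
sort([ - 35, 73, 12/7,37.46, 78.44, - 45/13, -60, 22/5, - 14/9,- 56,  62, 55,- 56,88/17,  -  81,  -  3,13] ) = [-81,-60,- 56,-56,-35,-45/13, - 3,  -  14/9, 12/7, 22/5,88/17,13, 37.46, 55,62, 73, 78.44]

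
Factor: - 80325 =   -  3^3*  5^2*7^1*17^1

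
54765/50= 1095+3/10= 1095.30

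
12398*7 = 86786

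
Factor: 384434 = 2^1*167^1*1151^1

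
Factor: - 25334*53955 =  - 2^1 * 3^2*5^1 * 11^1*53^1*109^1*239^1 = -1366895970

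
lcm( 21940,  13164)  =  65820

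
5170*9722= 50262740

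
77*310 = 23870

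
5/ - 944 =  - 1 + 939/944= -0.01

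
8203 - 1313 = 6890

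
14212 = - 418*(-34) 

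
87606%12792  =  10854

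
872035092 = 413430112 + 458604980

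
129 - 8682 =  - 8553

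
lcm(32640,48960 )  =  97920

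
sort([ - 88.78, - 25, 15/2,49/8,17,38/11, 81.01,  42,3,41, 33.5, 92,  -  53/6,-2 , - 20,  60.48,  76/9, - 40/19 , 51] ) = [- 88.78, - 25, - 20,  -  53/6, - 40/19 , - 2,3,  38/11, 49/8,  15/2,76/9,17, 33.5,  41, 42,  51,60.48 , 81.01, 92]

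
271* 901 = 244171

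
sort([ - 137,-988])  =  [  -  988,-137 ] 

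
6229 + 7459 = 13688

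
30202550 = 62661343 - 32458793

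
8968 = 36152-27184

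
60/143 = 60/143  =  0.42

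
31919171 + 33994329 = 65913500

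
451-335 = 116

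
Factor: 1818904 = 2^3*227363^1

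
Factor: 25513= 31^1*823^1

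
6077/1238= 4+1125/1238 = 4.91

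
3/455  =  3/455 = 0.01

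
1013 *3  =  3039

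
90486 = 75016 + 15470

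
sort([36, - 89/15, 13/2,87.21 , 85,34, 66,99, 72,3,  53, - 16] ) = [ - 16,-89/15 , 3, 13/2,34,36,53,66,72,85,87.21,99 ]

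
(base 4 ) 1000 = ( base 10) 64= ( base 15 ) 44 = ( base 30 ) 24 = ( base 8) 100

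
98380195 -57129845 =41250350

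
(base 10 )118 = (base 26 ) 4e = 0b1110110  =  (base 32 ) 3m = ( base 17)6G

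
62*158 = 9796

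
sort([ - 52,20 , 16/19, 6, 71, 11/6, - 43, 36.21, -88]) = [ - 88, - 52, - 43,16/19,11/6,6,  20, 36.21, 71 ]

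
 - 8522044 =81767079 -90289123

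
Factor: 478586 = 2^1*271^1*883^1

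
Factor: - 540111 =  - 3^1*11^1*13^1* 1259^1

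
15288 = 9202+6086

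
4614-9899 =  - 5285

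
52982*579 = 30676578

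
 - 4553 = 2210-6763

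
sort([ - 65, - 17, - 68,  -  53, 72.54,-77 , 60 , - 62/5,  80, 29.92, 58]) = [ - 77, - 68, - 65,-53,-17,-62/5,29.92, 58, 60, 72.54, 80 ] 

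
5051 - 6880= - 1829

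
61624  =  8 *7703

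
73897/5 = 14779 + 2/5 = 14779.40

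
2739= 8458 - 5719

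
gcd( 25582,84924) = 2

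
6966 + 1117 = 8083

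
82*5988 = 491016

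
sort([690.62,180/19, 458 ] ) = [ 180/19,458,690.62] 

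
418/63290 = 209/31645 = 0.01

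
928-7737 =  - 6809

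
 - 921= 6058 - 6979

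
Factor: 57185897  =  101^1*223^1*2539^1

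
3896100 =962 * 4050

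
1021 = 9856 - 8835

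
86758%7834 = 584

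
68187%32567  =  3053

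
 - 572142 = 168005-740147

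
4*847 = 3388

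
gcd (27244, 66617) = 1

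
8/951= 8/951= 0.01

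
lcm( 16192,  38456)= 307648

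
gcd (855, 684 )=171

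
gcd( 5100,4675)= 425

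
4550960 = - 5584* ( - 815) 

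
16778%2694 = 614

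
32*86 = 2752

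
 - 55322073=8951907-64273980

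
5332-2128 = 3204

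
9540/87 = 109 + 19/29=109.66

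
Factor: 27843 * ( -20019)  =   - 3^2*6673^1* 9281^1  =  - 557389017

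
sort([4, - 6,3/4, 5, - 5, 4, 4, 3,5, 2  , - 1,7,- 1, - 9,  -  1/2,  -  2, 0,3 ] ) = [-9, - 6, - 5,-2,  -  1,-1, - 1/2,0,3/4,  2, 3, 3, 4, 4, 4,5, 5, 7 ]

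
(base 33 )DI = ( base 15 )1EC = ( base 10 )447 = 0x1bf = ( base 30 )ER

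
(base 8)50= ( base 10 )40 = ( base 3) 1111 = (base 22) 1I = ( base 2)101000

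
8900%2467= 1499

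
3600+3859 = 7459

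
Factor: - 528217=-528217^1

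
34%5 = 4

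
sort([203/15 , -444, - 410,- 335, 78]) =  [  -  444, - 410, - 335, 203/15, 78]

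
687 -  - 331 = 1018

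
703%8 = 7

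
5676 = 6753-1077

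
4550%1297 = 659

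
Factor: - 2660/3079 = -2^2*5^1*7^1* 19^1*3079^(  -  1 )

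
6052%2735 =582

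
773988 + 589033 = 1363021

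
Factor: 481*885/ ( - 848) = - 425685/848  =  -2^(-4) * 3^1*5^1*13^1 * 37^1*53^(-1)*59^1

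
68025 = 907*75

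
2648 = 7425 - 4777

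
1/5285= 1/5285 = 0.00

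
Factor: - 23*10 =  - 2^1*5^1*23^1 = - 230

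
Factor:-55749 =-3^1*18583^1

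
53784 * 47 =2527848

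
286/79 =3 + 49/79 = 3.62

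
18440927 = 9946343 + 8494584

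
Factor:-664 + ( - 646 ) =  - 2^1*5^1 * 131^1 = - 1310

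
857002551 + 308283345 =1165285896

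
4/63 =4/63 = 0.06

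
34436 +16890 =51326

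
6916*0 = 0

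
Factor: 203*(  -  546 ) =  - 110838  =  - 2^1*3^1*7^2*13^1*29^1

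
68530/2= 34265 = 34265.00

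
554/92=6 +1/46  =  6.02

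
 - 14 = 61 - 75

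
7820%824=404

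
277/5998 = 277/5998= 0.05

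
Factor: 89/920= 2^( - 3 )*5^ ( - 1)*23^( - 1)*89^1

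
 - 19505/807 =- 25 + 670/807 = - 24.17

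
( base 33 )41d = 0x1132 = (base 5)120102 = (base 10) 4402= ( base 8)10462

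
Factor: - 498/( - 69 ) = 2^1*23^ ( - 1 )*83^1 = 166/23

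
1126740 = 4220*267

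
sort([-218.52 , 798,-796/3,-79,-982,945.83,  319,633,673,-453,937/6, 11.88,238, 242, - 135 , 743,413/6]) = [ - 982,-453, - 796/3, - 218.52,-135, - 79, 11.88,413/6, 937/6,238,242,319, 633,673,743,  798,945.83 ] 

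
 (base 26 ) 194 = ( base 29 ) 12f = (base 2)1110010010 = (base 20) 25e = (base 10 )914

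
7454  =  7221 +233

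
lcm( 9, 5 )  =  45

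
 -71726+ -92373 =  - 164099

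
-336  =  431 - 767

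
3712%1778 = 156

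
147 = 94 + 53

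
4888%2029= 830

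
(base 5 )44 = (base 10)24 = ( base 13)1b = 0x18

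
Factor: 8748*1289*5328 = 60079444416= 2^6*3^9*37^1*1289^1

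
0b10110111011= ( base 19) 414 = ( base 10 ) 1467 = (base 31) 1GA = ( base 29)1lh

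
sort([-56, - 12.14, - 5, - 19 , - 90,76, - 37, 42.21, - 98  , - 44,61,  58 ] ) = [ - 98 , - 90,-56, - 44, - 37 , - 19,-12.14, - 5,42.21,58,61, 76 ]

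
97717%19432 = 557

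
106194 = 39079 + 67115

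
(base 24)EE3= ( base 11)634A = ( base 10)8403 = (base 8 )20323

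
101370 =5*20274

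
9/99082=9/99082 = 0.00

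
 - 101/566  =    -  101/566 =- 0.18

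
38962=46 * 847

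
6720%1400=1120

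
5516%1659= 539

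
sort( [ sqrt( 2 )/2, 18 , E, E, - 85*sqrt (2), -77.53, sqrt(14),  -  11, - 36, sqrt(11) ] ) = [ - 85  *sqrt( 2 ),-77.53, - 36,  -  11, sqrt( 2) /2,E, E, sqrt (11), sqrt( 14), 18 ]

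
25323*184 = 4659432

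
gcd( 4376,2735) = 547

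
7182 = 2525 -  - 4657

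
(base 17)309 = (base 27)15c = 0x36c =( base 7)2361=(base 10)876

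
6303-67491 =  - 61188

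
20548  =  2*10274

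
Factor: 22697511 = 3^1*7565837^1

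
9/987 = 3/329  =  0.01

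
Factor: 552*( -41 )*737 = -16679784 = - 2^3*3^1*11^1*23^1*41^1*67^1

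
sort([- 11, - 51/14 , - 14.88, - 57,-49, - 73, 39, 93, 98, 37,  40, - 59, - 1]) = [-73,-59, - 57 ,-49,-14.88, - 11, - 51/14, - 1,37,39, 40, 93, 98]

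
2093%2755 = 2093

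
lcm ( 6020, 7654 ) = 535780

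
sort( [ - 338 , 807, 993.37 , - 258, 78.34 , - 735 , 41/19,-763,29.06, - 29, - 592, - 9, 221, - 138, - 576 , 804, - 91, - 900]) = [  -  900, - 763,-735, - 592 , - 576,  -  338, - 258, - 138 , - 91 , - 29, - 9,  41/19,29.06, 78.34,  221, 804,807, 993.37] 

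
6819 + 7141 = 13960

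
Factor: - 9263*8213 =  - 76077019 = - 43^1 * 59^1 * 157^1*191^1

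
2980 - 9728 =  - 6748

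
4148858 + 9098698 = 13247556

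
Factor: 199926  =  2^1 * 3^2*29^1*383^1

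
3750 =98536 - 94786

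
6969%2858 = 1253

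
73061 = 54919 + 18142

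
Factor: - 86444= - 2^2*21611^1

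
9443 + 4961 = 14404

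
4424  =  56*79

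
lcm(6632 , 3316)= 6632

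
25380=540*47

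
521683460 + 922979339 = 1444662799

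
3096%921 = 333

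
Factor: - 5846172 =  - 2^2*3^1*197^1 * 2473^1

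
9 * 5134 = 46206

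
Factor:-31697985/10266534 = -10565995/3422178 = - 2^ ( - 1 )*3^( - 2 ) *5^1*11^1*19^1*10111^1*190121^( - 1)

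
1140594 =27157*42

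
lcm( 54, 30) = 270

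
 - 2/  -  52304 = 1/26152 = 0.00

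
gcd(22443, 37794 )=3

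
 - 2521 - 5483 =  - 8004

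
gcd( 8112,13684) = 4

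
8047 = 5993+2054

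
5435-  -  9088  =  14523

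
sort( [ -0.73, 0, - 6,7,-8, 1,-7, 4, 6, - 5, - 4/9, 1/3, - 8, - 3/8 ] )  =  [ - 8,- 8, - 7, - 6, - 5, - 0.73, - 4/9 , -3/8,0, 1/3, 1 , 4, 6, 7 ] 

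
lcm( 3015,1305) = 87435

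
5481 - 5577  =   - 96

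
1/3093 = 1/3093 = 0.00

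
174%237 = 174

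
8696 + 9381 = 18077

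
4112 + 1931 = 6043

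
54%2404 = 54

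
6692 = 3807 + 2885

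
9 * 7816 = 70344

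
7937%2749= 2439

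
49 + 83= 132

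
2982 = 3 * 994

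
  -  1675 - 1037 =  - 2712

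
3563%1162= 77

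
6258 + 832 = 7090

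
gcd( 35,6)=1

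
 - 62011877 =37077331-99089208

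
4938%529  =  177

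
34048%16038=1972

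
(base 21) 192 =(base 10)632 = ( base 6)2532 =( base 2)1001111000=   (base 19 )1e5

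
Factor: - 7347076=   -  2^2*11^1*166979^1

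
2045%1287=758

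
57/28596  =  19/9532= 0.00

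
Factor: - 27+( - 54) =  - 3^4 = - 81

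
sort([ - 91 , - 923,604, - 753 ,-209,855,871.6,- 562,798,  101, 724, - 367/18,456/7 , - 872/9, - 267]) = [-923, - 753, - 562,  -  267, - 209, - 872/9, - 91, - 367/18, 456/7, 101,604,724, 798,855,  871.6 ]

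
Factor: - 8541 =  - 3^2* 13^1*73^1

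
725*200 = 145000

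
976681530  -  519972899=456708631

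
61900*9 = 557100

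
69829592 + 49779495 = 119609087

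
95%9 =5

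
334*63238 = 21121492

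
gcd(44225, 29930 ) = 5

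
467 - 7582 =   -  7115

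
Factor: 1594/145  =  2^1 * 5^( - 1)*29^(-1) * 797^1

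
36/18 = 2=2.00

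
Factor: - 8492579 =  - 79^1*193^1*  557^1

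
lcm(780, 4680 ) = 4680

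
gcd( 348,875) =1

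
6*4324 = 25944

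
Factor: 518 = 2^1*7^1*37^1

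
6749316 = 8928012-2178696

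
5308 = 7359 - 2051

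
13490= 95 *142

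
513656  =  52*9878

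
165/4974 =55/1658=0.03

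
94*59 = 5546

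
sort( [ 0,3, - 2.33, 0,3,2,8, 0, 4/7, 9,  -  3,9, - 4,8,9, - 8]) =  [ - 8, - 4, - 3, - 2.33,  0,0,0, 4/7,2, 3, 3, 8 , 8,9 , 9,  9 ]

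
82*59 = 4838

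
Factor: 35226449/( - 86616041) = -19^ ( - 1) * 239^1 * 147391^1*4558739^(- 1)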